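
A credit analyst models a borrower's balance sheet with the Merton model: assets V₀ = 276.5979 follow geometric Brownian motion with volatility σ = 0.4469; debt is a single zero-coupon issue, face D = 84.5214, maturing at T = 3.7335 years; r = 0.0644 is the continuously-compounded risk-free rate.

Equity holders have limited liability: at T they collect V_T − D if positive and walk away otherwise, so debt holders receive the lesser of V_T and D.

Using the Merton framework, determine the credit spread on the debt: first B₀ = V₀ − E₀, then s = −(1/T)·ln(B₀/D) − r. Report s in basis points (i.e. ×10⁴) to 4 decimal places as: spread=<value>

Apply the equity-as-call identities (strike 84.5214, horizon 3.7335 years):
d₁ = [ln(V₀/D) + (r + σ²/2)T] / (σ√T)
   = [ln(276.5979/84.5214) + (0.0644 + 0.5·0.4469²)·3.7335] / (0.4469·√3.7335)
   = [1.185560 + 0.613264] / 0.863512 = 2.083149
d₂ = d₁ − σ√T = 2.083149 − 0.863512 = 1.219637
N(d₁) = 0.981381,  N(d₂) = 0.888699,  e^(−rT) = 0.786284
E₀ = V₀·N(d₁) − D·e^(−rT)·N(d₂)
   = 276.5979·0.981381 − 84.5214·0.786284·0.888699 = 212.386999
B₀ = V₀ − E₀ = 276.5979 − 212.386999 = 64.210901
spread = −(1/T)·ln(B₀/D) − r = −(1/3.7335)·ln(64.210901/84.5214) − 0.0644 = 0.00921237
in basis points: 0.00921237 × 10⁴ = 92.1237 bp

spread=92.1237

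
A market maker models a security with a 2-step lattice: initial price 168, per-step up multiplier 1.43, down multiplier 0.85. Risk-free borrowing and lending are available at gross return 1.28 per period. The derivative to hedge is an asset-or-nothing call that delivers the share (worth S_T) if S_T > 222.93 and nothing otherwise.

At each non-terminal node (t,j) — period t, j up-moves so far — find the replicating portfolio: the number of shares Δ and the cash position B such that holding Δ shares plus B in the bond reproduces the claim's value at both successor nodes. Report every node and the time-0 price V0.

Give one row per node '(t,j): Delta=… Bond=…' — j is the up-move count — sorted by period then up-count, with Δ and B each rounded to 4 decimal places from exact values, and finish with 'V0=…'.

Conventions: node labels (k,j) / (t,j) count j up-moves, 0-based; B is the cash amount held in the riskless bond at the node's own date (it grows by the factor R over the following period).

(0,0): Delta=2.0421 Bond=-227.8205
(1,0): Delta=0.0000 Bond=0.0000
(1,1): Delta=2.4655 Bond=-393.3348
V0=115.2504

No-arbitrage ⇒ martingale measure with p* = (R−d)/(u−d) = 0.7414.
At maturity the claim pays: V(2,0)=0.0000, V(2,1)=0.0000, V(2,2)=343.5432
Node (1,0) S=142.8000: V=(p*·0.0000+(1−p*)·0.0000)/1.28=0.0000; Δ=(0.0000−0.0000)/(204.2040−121.3800)=0.0000; B=V−Δ·S=0.0000
Node (1,1) S=240.2400: V=(p*·343.5432+(1−p*)·0.0000)/1.28=198.9811; Δ=(343.5432−0.0000)/(343.5432−204.2040)=2.4655; B=V−Δ·S=-393.3348
Node (0,0) S=168.0000: V=(p*·198.9811+(1−p*)·0.0000)/1.28=115.2504; Δ=(198.9811−0.0000)/(240.2400−142.8000)=2.0421; B=V−Δ·S=-227.8205
As a check, the time-0 holding Δ(0,0)·S0 + B(0,0) comes to 115.2504 — exactly V0.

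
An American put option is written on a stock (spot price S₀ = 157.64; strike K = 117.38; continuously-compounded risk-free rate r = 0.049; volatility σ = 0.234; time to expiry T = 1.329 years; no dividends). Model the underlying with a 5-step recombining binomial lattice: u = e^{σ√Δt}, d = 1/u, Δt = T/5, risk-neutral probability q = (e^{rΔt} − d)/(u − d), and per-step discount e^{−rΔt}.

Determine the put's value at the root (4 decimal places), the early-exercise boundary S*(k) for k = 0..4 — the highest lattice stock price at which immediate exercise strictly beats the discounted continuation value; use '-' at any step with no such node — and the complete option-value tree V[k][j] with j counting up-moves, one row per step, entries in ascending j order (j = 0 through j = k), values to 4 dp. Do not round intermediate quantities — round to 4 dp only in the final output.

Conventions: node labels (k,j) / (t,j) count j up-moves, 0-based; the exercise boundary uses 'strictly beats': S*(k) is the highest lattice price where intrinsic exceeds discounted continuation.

Δt=0.26580, u=1.12822, d=0.88635, q=0.52408, disc=e^(-rΔt)=0.98706
k=5 terminal: V=max(K-S,0) → 31.1420 7.6095 0.0000 0.0000 0.0000 0.0000
k=4: j=0 S=97.2954 intr=20.0846 cont=18.5657 V=20.0846[EX]; j=1 S=123.8453 intr=0.0000 cont=3.5746 V=3.5746[hold]; j=2 S=157.6400 intr=0.0000 cont=0.0000 V=0.0000[hold]; j=3 S=200.6566 intr=0.0000 cont=0.0000 V=0.0000[hold]; j=4 S=255.4116 intr=0.0000 cont=0.0000 V=0.0000[hold]  S*(4)=97.2954
k=3: j=0 S=109.7705 intr=7.6095 cont=11.2842 V=11.2842[hold]; j=1 S=139.7246 intr=0.0000 cont=1.6792 V=1.6792[hold]; j=2 S=177.8525 intr=0.0000 cont=0.0000 V=0.0000[hold]; j=3 S=226.3847 intr=0.0000 cont=0.0000 V=0.0000[hold]  S*(3)=-
k=2: j=0 S=123.8453 intr=0.0000 cont=6.1696 V=6.1696[hold]; j=1 S=157.6400 intr=0.0000 cont=0.7888 V=0.7888[hold]; j=2 S=200.6566 intr=0.0000 cont=0.0000 V=0.0000[hold]  S*(2)=-
k=1: j=0 S=139.7246 intr=0.0000 cont=3.3063 V=3.3063[hold]; j=1 S=177.8525 intr=0.0000 cont=0.3706 V=0.3706[hold]  S*(1)=-
k=0: j=0 S=157.6400 intr=0.0000 cont=1.7449 V=1.7449[hold]  S*(0)=-

price = 1.7449
boundary = - - - - 97.2954
tree:
1.7449
3.3063 0.3706
6.1696 0.7888 0.0000
11.2842 1.6792 0.0000 0.0000
20.0846 3.5746 0.0000 0.0000 0.0000
31.1420 7.6095 0.0000 0.0000 0.0000 0.0000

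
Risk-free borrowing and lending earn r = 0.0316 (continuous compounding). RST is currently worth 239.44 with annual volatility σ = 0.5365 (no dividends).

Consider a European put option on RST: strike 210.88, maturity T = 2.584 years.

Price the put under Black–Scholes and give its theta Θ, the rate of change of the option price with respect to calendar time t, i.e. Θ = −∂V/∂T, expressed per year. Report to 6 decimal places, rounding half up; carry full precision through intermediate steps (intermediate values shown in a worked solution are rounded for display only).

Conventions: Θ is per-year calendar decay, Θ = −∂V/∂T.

σ√T = 0.5365·√2.584 = 0.862414
d₁ = (ln(S/K) + (r+σ²/2)T) / (σ√T) = (ln(239.44/210.88) + (0.0316+0.5365²/2)·2.584) / 0.862414 = (0.127014 + 0.453534) / 0.862414 = 0.673165
d₂ = d₁ − σ√T = 0.673165 − 0.862414 = -0.189249
e^{−rT} = 0.921590
N(−d₁) = 0.250421,  N(−d₂) = 0.575051
Put price V = K·e^{−rT}·N(−d₂) − S·N(−d₁) = 111.758328 − 59.960833 = 51.797495
φ(d₁) = (1/√(2π))·e^{−d₁²/2} = 0.318060
Θ = −S·φ(d₁)·σ/(2√T) + r·K·e^{−rT}·N(−d₂) = −12.708658 + 3.531563 = -9.177095

price = 51.797495
Θ = -9.177095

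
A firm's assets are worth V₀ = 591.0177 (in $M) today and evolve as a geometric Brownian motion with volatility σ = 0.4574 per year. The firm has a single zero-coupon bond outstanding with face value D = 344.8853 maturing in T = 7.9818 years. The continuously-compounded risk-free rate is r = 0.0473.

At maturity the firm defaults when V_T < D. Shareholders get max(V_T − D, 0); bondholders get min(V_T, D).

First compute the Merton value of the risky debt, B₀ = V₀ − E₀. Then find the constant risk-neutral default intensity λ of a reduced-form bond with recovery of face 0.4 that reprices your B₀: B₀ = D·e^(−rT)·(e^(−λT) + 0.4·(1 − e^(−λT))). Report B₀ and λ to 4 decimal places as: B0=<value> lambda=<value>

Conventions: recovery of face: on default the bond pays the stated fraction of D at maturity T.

Apply the equity-as-call identities (strike 344.8853, horizon 7.9818 years):
d₁ = [ln(V₀/D) + (r + σ²/2)T] / (σ√T)
   = [ln(591.0177/344.8853) + (0.0473 + 0.5·0.4574²)·7.9818] / (0.4574·√7.9818)
   = [0.538634 + 1.212494] / 1.292250 = 1.355100
d₂ = d₁ − σ√T = 1.355100 − 1.292250 = 0.062850
N(d₁) = 0.912307,  N(d₂) = 0.525057,  e^(−rT) = 0.685546
E₀ = V₀·N(d₁) − D·e^(−rT)·N(d₂)
   = 591.0177·0.912307 − 344.8853·0.685546·0.525057 = 415.047898
B₀ = V₀ − E₀ = 591.0177 − 415.047898 = 175.969802
e^(−λT) = (B₀·e^(rT)/D − 0.4)/(1 − 0.4) = (175.9698·1.458691/344.8853 − 0.4)/0.6 = 0.57377222
λ = −ln(0.57377222)/7.9818 = 0.069599

B0=175.9698 lambda=0.0696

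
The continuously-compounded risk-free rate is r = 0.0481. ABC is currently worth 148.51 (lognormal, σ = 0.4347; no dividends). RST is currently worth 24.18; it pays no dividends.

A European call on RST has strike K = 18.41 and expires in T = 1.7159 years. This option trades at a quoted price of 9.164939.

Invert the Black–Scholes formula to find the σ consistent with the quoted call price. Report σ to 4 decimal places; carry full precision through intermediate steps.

sigma = 0.4474

At σ = 0.4474 the Black–Scholes value reproduces the quote:
σ√T = 0.4474·√1.7159 = 0.586060
d₁ = (ln(S/K) + (r+σ²/2)T) / (σ√T) = (ln(24.18/18.41) + (0.0481+0.4474²/2)·1.7159) / 0.586060 = (0.272632 + 0.254268) / 0.586060 = 0.899054
d₂ = d₁ − σ√T = 0.899054 − 0.586060 = 0.312995
e^{−rT} = 0.920779
N(d₁) = 0.815688,  N(d₂) = 0.622858
V = S·N(d₁) − K·e^{−rT}·N(d₂) = 19.723340 − 10.558401 = 9.164939 (matching the quote); vega is positive throughout, so no other σ reproduces this price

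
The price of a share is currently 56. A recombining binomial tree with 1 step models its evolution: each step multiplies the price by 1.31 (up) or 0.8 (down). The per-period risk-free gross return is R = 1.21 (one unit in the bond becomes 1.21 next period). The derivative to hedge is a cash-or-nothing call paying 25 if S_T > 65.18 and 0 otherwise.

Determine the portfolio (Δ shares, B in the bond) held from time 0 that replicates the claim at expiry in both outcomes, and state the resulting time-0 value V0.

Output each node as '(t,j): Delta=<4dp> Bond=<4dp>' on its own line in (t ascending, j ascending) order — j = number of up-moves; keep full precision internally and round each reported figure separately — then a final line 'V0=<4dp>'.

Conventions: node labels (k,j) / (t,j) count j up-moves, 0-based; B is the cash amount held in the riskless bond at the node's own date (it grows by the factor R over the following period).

No-arbitrage ⇒ martingale measure with p* = (R−d)/(u−d) = 0.8039.
Expiry values: V(1,0)=0.0000, V(1,1)=25.0000
(0,0): S=56.0000. Δ = (V_up−V_dn)/(S_up−S_dn) = (25.0000−0.0000)/(73.3600−44.8000) = 0.8754. V = [p*·25.0000 + (1−p*)·0.0000]/1.21 = 16.6099. B = V − Δ·S = -32.4097.
Sanity check at the root: Δ(0,0)·S0 + B(0,0) reproduces V0 = 16.6099.

(0,0): Delta=0.8754 Bond=-32.4097
V0=16.6099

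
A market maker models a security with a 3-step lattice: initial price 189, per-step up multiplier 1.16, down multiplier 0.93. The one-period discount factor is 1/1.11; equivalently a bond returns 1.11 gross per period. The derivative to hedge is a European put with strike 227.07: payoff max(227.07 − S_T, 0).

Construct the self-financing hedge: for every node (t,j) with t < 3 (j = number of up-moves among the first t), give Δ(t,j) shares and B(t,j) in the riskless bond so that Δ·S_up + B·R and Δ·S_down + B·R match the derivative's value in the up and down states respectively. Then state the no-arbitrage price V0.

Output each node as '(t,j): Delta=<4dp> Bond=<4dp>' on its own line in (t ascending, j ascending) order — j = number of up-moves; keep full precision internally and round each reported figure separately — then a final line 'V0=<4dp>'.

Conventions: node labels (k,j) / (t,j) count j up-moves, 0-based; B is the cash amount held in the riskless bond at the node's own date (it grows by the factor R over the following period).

Since d<R<u, set p* = (R−d)/(u−d) = 0.7826; price each node as the discounted p*-expectation of its children.
Payoffs at expiry: V(3,0)=75.0465, V(3,1)=37.4493, V(3,2)=0.0000, V(3,3)=0.0000
Node (2,0) S=163.4661: V=(p*·37.4493+(1−p*)·75.0465)/1.11=41.1015; Δ=(37.4493−75.0465)/(189.6207−152.0235)=-1.0000; B=V−Δ·S=204.5676
Node (2,1) S=203.8932: V=(p*·0.0000+(1−p*)·37.4493)/1.11=7.3344; Δ=(0.0000−37.4493)/(236.5161−189.6207)=-0.7986; B=V−Δ·S=170.1575
Node (2,2) S=254.3184: V=(p*·0.0000+(1−p*)·0.0000)/1.11=0.0000; Δ=(0.0000−0.0000)/(295.0093−236.5161)=0.0000; B=V−Δ·S=0.0000
Node (1,0) S=175.7700: V=(p*·7.3344+(1−p*)·41.1015)/1.11=13.2208; Δ=(7.3344−41.1015)/(203.8932−163.4661)=-0.8353; B=V−Δ·S=160.0342
Node (1,1) S=219.2400: V=(p*·0.0000+(1−p*)·7.3344)/1.11=1.4364; Δ=(0.0000−7.3344)/(254.3184−203.8932)=-0.1455; B=V−Δ·S=33.3250
Node (0,0) S=189.0000: V=(p*·1.4364+(1−p*)·13.2208)/1.11=3.6020; Δ=(1.4364−13.2208)/(219.2400−175.7700)=-0.2711; B=V−Δ·S=54.8383
As a check, the time-0 holding Δ(0,0)·S0 + B(0,0) comes to 3.6020 — exactly V0.

(0,0): Delta=-0.2711 Bond=54.8383
(1,0): Delta=-0.8353 Bond=160.0342
(1,1): Delta=-0.1455 Bond=33.3250
(2,0): Delta=-1.0000 Bond=204.5676
(2,1): Delta=-0.7986 Bond=170.1575
(2,2): Delta=0.0000 Bond=0.0000
V0=3.6020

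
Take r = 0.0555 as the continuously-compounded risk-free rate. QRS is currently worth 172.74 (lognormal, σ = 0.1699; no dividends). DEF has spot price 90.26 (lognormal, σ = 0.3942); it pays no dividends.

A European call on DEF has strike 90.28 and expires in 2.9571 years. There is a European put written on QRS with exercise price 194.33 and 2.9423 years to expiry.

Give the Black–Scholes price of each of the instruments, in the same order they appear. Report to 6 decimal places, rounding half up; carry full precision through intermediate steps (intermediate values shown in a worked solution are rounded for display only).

[DEF call K=90.28]
σ√T = 0.3942·√2.9571 = 0.677875
d₁ = (ln(S/K) + (r+σ²/2)T) / (σ√T) = (ln(90.26/90.28) + (0.0555+0.3942²/2)·2.9571) / 0.677875 = (-0.000222 + 0.393876) / 0.677875 = 0.580719
d₂ = d₁ − σ√T = 0.580719 − 0.677875 = -0.097156
e^{−rT} = 0.848641
N(d₁) = 0.719285,  N(d₂) = 0.461301
price = S·N(d₁) − K·e^{−rT}·N(d₂) = 64.922664 − 35.342731 = 29.579933
[QRS put K=194.33]
σ√T = 0.1699·√2.9423 = 0.291432
d₁ = (ln(S/K) + (r+σ²/2)T) / (σ√T) = (ln(172.74/194.33) + (0.0555+0.1699²/2)·2.9423) / 0.291432 = (-0.117770 + 0.205764) / 0.291432 = 0.301936
d₂ = d₁ − σ√T = 0.301936 − 0.291432 = 0.010504
e^{−rT} = 0.849338
N(−d₁) = 0.381350,  N(−d₂) = 0.495810
price = K·e^{−rT}·N(−d₂) − S·N(−d₁) = 81.834314 − 65.874478 = 15.959835

price(DEF call K=90.28) = 29.579933
price(QRS put K=194.33) = 15.959835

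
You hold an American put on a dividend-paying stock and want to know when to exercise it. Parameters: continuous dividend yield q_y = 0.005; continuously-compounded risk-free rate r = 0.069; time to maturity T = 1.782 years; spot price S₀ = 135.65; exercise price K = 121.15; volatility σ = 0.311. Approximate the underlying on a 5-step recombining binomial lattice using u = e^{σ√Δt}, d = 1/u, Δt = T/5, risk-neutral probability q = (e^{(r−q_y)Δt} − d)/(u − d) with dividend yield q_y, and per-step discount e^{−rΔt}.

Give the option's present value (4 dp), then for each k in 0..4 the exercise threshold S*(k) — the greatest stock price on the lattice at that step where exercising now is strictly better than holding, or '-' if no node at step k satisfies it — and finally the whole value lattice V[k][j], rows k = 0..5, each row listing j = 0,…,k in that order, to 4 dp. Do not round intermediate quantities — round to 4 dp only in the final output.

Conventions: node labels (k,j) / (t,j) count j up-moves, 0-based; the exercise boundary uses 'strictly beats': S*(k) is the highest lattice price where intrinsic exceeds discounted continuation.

Δt=0.35640  u=1.20402  d=0.83055  q=0.51549  discount=0.97571
step 5 (expiry): payoffs max(K−S,0) = 67.5390 43.4322 8.4856 0.0000 0.0000 0.0000
step 4: (k=4,j=0): S=64.5487, K−S=56.6013, hold=53.7733 ⇒ V=56.6013 exercise | (k=4,j=1): S=93.5736, K−S=27.5764, hold=24.8000 ⇒ V=27.5764 exercise | (k=4,j=2): S=135.6500, K−S=0.0000, hold=4.0115 ⇒ V=4.0115 continue | (k=4,j=3): S=196.6464, K−S=0.0000, hold=0.0000 ⇒ V=0.0000 continue | (k=4,j=4): S=285.0705, K−S=0.0000, hold=0.0000 ⇒ V=0.0000 continue  boundary S*=93.5736
step 3: (k=3,j=0): S=77.7178, K−S=43.4322, hold=40.6277 ⇒ V=43.4322 exercise | (k=3,j=1): S=112.6644, K−S=8.4856, hold=15.0540 ⇒ V=15.0540 continue | (k=3,j=2): S=163.3251, K−S=0.0000, hold=1.8964 ⇒ V=1.8964 continue | (k=3,j=3): S=236.7659, K−S=0.0000, hold=0.0000 ⇒ V=0.0000 continue  boundary S*=77.7178
step 2: (k=2,j=0): S=93.5736, K−S=27.5764, hold=28.1037 ⇒ V=28.1037 continue | (k=2,j=1): S=135.6500, K−S=0.0000, hold=8.0704 ⇒ V=8.0704 continue | (k=2,j=2): S=196.6464, K−S=0.0000, hold=0.8965 ⇒ V=0.8965 continue  boundary S*=-
step 1: (k=1,j=0): S=112.6644, K−S=8.4856, hold=17.3448 ⇒ V=17.3448 continue | (k=1,j=1): S=163.3251, K−S=0.0000, hold=4.2661 ⇒ V=4.2661 continue  boundary S*=-
step 0: (k=0,j=0): S=135.6500, K−S=0.0000, hold=10.3453 ⇒ V=10.3453 continue  boundary S*=-

price = 10.3453
boundary = - - - 77.7178 93.5736
tree:
10.3453
17.3448 4.2661
28.1037 8.0704 0.8965
43.4322 15.0540 1.8964 0.0000
56.6013 27.5764 4.0115 0.0000 0.0000
67.5390 43.4322 8.4856 0.0000 0.0000 0.0000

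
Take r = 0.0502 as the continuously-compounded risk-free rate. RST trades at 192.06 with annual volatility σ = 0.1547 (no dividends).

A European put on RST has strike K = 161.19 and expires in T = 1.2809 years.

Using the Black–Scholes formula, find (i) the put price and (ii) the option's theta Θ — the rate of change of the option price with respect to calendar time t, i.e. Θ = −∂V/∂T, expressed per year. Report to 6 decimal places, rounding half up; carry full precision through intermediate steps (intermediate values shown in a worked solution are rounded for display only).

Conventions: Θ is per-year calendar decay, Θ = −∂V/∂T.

price = 1.169979
Θ = -1.055210

σ√T = 0.1547·√1.2809 = 0.175085
d₁ = (ln(S/K) + (r+σ²/2)T) / (σ√T) = (ln(192.06/161.19) + (0.0502+0.1547²/2)·1.2809) / 0.175085 = (0.175224 + 0.079628) / 0.175085 = 1.455596
d₂ = d₁ − σ√T = 1.455596 − 0.175085 = 1.280512
e^{−rT} = 0.937723
N(−d₁) = 0.072752,  N(−d₂) = 0.100183
Put price V = K·e^{−rT}·N(−d₂) − S·N(−d₁) = 15.142747 − 13.972768 = 1.169979
φ(d₁) = (1/√(2π))·e^{−d₁²/2} = 0.138302
Θ = −S·φ(d₁)·σ/(2√T) + r·K·e^{−rT}·N(−d₂) = −1.815376 + 0.760166 = -1.055210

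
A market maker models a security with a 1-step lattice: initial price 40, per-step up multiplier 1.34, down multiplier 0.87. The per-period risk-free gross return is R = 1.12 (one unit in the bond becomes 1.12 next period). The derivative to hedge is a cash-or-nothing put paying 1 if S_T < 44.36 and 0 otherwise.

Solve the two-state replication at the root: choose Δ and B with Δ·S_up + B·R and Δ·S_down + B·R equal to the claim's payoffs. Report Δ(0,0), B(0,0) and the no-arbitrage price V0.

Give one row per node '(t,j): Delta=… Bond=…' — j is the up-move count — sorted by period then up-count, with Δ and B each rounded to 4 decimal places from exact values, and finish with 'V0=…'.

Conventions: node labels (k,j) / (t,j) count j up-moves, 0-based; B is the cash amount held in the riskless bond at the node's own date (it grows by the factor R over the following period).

No-arbitrage ⇒ martingale measure with p* = (R−d)/(u−d) = 0.5319.
Terminal payoffs: V(1,0)=1.0000, V(1,1)=0.0000
(0,0): S=40.0000. Δ = (V_up−V_dn)/(S_up−S_dn) = (0.0000−1.0000)/(53.6000−34.8000) = -0.0532. V = [p*·0.0000 + (1−p*)·1.0000]/1.12 = 0.4179. B = V − Δ·S = 2.5456.
Check: Δ(0,0)·S0 + B(0,0) = 0.4179 = V0.

(0,0): Delta=-0.0532 Bond=2.5456
V0=0.4179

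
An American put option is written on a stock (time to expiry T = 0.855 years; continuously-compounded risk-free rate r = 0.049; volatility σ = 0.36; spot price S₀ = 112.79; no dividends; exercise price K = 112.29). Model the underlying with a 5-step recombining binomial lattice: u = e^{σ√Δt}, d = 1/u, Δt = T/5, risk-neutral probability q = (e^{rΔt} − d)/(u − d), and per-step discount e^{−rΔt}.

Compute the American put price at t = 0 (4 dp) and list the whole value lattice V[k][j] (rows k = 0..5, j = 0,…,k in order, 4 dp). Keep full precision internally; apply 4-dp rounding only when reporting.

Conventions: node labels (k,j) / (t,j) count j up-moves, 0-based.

price = 13.2839
tree:
13.2839
20.0410 6.5070
29.0761 11.0185 1.9418
40.1272 18.1185 3.8472 0.0000
50.1085 28.5437 7.6220 0.0000 0.0000
58.7093 40.1272 15.1008 0.0000 0.0000 0.0000

params: Δt=0.17100 u=1.16052 d=0.86168 q=0.49101 e^(-rΔt)=0.99166
t_5 payoffs: 58.7093 40.1272 15.1008 0.0000 0.0000 0.0000
k=4: node(4,0) S=62.1815 payoff=50.1085 vs cont=49.1716 → 50.1085 [stop]  node(4,1) S=83.7463 payoff=28.5437 vs cont=27.6067 → 28.5437 [stop]  node(4,2) S=112.7900 payoff=0.0000 vs cont=7.6220 → 7.6220 [wait]  node(4,3) S=151.9062 payoff=0.0000 vs cont=0.0000 → 0.0000 [wait]  node(4,4) S=204.5881 payoff=0.0000 vs cont=0.0000 → 0.0000 [wait]
k=3: node(3,0) S=72.1628 payoff=40.1272 vs cont=39.1903 → 40.1272 [stop]  node(3,1) S=97.1892 payoff=15.1008 vs cont=18.1185 → 18.1185 [wait]  node(3,2) S=130.8950 payoff=0.0000 vs cont=3.8472 → 3.8472 [wait]  node(3,3) S=176.2901 payoff=0.0000 vs cont=0.0000 → 0.0000 [wait]
k=2: node(2,0) S=83.7463 payoff=28.5437 vs cont=29.0761 → 29.0761 [wait]  node(2,1) S=112.7900 payoff=0.0000 vs cont=11.0185 → 11.0185 [wait]  node(2,2) S=151.9062 payoff=0.0000 vs cont=1.9418 → 1.9418 [wait]
k=1: node(1,0) S=97.1892 payoff=15.1008 vs cont=20.0410 → 20.0410 [wait]  node(1,1) S=130.8950 payoff=0.0000 vs cont=6.5070 → 6.5070 [wait]
k=0: node(0,0) S=112.7900 payoff=0.0000 vs cont=13.2839 → 13.2839 [wait]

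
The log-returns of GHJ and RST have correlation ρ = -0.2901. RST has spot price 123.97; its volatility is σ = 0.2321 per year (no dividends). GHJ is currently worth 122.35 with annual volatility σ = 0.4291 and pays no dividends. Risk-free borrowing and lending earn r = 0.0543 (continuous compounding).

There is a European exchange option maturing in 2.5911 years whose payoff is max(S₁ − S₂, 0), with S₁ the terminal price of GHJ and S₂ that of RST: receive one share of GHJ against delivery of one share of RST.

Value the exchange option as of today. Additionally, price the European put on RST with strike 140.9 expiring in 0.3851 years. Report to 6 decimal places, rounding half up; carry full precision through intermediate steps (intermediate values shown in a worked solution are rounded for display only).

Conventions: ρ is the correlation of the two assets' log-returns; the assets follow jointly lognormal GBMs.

exchange price = 40.873200
price(RST put K=140.9) = 16.508965

σ_eff = √(σ₁² + σ₂² − 2ρσ₁σ₂) = √(0.4291² + 0.2321² − 2·-0.2901·0.4291·0.2321) = 0.543858
d₁ = (ln(S₁/S₂) + (q₂ − q₁ + σ_eff²/2)T) / (σ_eff√T) = (ln(122.35/123.97) + (0.0 − 0.0 + 0.147891)·2.5911) / 0.875443 = 0.422696
d₂ = d₁ − σ_eff√T = 0.422696 − 0.875443 = -0.452747
N(d₁) = 0.663741,  N(d₂) = 0.325366
V = S₁·e^{−q₁T}·N(d₁) − S₂·e^{−q₂T}·N(d₂) = 81.208770 − 40.335570 = 40.873200
[vanilla: RST put K=140.9]
σ√T = 0.2321·√0.3851 = 0.144033
d₁ = (ln(S/K) + (r+σ²/2)T) / (σ√T) = (ln(123.97/140.9) + (0.0543+0.2321²/2)·0.3851) / 0.144033 = (-0.128011 + 0.031284) / 0.144033 = -0.671563
d₂ = d₁ − σ√T = -0.671563 − 0.144033 = -0.815595
e^{−rT} = 0.979306
N(−d₁) = 0.749069,  N(−d₂) = 0.792634
price = K·e^{−rT}·N(−d₂) − S·N(−d₁) = 109.371034 − 92.862069 = 16.508965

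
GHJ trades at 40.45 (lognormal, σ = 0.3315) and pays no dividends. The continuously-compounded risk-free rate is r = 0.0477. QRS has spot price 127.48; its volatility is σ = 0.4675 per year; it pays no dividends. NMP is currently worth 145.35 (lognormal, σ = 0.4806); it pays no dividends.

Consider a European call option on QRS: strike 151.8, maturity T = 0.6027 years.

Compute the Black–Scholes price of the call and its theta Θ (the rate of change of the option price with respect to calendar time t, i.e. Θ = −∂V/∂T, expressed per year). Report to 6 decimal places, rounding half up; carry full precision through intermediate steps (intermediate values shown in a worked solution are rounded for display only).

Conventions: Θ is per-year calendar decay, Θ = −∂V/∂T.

σ√T = 0.4675·√0.6027 = 0.362938
d₁ = (ln(S/K) + (r+σ²/2)T) / (σ√T) = (ln(127.48/151.8) + (0.0477+0.4675²/2)·0.6027) / 0.362938 = (-0.174604 + 0.094611) / 0.362938 = -0.220406
d₂ = d₁ − σ√T = -0.220406 − 0.362938 = -0.583344
e^{−rT} = 0.971661
N(d₁) = 0.412777,  N(d₂) = 0.279831
Call price V = S·N(d₁) − K·e^{−rT}·N(d₂) = 52.620875 − 41.274524 = 11.346351
φ(d₁) = (1/√(2π))·e^{−d₁²/2} = 0.389369
Θ = −S·φ(d₁)·σ/(2√T) − r·K·e^{−rT}·N(d₂) = −14.945292 − 1.968795 = -16.914086

price = 11.346351
Θ = -16.914086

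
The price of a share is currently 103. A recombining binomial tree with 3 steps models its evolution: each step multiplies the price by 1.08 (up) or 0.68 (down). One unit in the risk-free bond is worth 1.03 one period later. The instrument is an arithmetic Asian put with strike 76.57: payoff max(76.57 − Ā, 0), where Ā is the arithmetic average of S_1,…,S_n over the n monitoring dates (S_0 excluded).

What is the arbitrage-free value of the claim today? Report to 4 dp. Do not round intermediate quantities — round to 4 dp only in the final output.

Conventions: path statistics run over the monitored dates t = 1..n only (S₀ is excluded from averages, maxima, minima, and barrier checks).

With p* = (R−d)/(u−d) = 0.8750, sum probability × payoff across the paths and divide by R^3.
Enumerate all 2^3 = 8 price paths (U = up ×1.08, D = down ×0.68); each path with k up-moves has probability p*^k·(1−p*)^(3−k).
DDD: Ā=50.0179, payoff=26.5521, prob=0.001953
UDD: Ā=79.4402, payoff=0.0000, prob=0.013672
DUD: Ā=65.7069, payoff=10.8631, prob=0.013672
UUD: Ā=104.3580, payoff=0.0000, prob=0.095703
DDU: Ā=56.3682, payoff=20.2018, prob=0.013672
UDU: Ā=89.5260, payoff=0.0000, prob=0.095703
DUU: Ā=75.7926, payoff=0.7774, prob=0.095703
UUU: Ā=120.3765, payoff=0.0000, prob=0.669922
Price = Σ prob·payoff / R^3 = 0.550974 / 1.092727 = 0.5042

price = 0.5042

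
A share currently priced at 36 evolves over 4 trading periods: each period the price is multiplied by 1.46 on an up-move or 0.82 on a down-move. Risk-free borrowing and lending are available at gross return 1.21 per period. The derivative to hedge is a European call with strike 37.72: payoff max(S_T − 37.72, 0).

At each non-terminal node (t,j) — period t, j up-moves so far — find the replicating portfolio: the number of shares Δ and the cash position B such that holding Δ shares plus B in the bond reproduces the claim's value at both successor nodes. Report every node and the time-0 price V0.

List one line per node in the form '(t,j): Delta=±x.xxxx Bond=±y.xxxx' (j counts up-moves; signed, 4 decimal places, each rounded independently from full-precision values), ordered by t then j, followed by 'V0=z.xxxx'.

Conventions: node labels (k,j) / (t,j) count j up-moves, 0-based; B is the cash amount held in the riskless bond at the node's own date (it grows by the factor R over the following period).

Risk-neutral probability p* = (R−d)/(u−d) = (1.21−0.82)/(1.46−0.82) = 0.6094.
Payoffs at expiry: V(4,0)=0.0000, V(4,1)=0.0000, V(4,2)=13.8784, V(4,3)=54.1503, V(4,4)=125.8539
  t=3,j=0: stock 19.8492 → up 28.9799 (V=0.0000), down 16.2764 (V=0.0000). Price 0.0000; hedge Δ=0.0000, bond B=0.0000.
  t=3,j=1: stock 35.3413 → up 51.5984 (V=13.8784), down 28.9799 (V=0.0000). Price 6.9894; hedge Δ=0.6136, bond B=-14.6956.
  t=3,j=2: stock 62.9248 → up 91.8703 (V=54.1503), down 51.5984 (V=13.8784). Price 31.7513; hedge Δ=1.0000, bond B=-31.1736.
  t=3,j=3: stock 112.0369 → up 163.5739 (V=125.8539), down 91.8703 (V=54.1503). Price 80.8633; hedge Δ=1.0000, bond B=-31.1736.
  t=2,j=0: stock 24.2064 → up 35.3413 (V=6.9894), down 19.8492 (V=0.0000). Price 3.5200; hedge Δ=0.4512, bond B=-7.4009.
  t=2,j=1: stock 43.0992 → up 62.9248 (V=31.7513), down 35.3413 (V=6.9894). Price 18.2468; hedge Δ=0.8977, bond B=-20.4437.
  t=2,j=2: stock 76.7376 → up 112.0369 (V=80.8633), down 62.9248 (V=31.7513). Price 50.9743; hedge Δ=1.0000, bond B=-25.7633.
  t=1,j=0: stock 29.5200 → up 43.0992 (V=18.2468), down 24.2064 (V=3.5200). Price 10.3257; hedge Δ=0.7795, bond B=-12.6850.
  t=1,j=1: stock 52.5600 → up 76.7376 (V=50.9743), down 43.0992 (V=18.2468). Price 31.5621; hedge Δ=0.9729, bond B=-19.5746.
  t=0,j=0: stock 36.0000 → up 52.5600 (V=31.5621), down 29.5200 (V=10.3257). Price 19.2286; hedge Δ=0.9217, bond B=-13.9532.
Verification: the root portfolio costs Δ(0,0)·S0 + B(0,0) = 19.2286, matching V0.

(0,0): Delta=0.9217 Bond=-13.9532
(1,0): Delta=0.7795 Bond=-12.6850
(1,1): Delta=0.9729 Bond=-19.5746
(2,0): Delta=0.4512 Bond=-7.4009
(2,1): Delta=0.8977 Bond=-20.4437
(2,2): Delta=1.0000 Bond=-25.7633
(3,0): Delta=0.0000 Bond=0.0000
(3,1): Delta=0.6136 Bond=-14.6956
(3,2): Delta=1.0000 Bond=-31.1736
(3,3): Delta=1.0000 Bond=-31.1736
V0=19.2286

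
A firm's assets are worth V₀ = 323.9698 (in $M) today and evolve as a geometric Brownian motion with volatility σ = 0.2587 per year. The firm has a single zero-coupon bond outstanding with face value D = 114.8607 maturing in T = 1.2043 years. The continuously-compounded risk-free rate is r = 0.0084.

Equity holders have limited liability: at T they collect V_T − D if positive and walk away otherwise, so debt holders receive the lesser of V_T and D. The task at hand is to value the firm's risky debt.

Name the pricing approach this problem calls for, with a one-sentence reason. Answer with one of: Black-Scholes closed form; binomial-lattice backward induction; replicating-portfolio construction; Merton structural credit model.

Key observation: the asked-for credit quantity lives on the firm's capital structure — asset value, asset volatility, debt face 114.8607 — which is the structural model's domain.

framework: Merton structural credit model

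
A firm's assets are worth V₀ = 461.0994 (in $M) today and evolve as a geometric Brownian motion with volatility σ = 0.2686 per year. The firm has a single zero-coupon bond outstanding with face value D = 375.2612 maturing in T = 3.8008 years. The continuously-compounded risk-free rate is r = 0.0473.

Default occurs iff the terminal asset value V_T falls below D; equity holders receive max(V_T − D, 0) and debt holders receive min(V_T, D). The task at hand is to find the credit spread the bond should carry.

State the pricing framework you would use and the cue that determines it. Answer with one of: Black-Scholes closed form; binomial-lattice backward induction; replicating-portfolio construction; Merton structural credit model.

framework: Merton structural credit model

Key observation: assets follow a GBM and default happens iff V_T < 375.2612; valuing claims on that split (equity as a call, risky debt as the residual) is the structural model's definition.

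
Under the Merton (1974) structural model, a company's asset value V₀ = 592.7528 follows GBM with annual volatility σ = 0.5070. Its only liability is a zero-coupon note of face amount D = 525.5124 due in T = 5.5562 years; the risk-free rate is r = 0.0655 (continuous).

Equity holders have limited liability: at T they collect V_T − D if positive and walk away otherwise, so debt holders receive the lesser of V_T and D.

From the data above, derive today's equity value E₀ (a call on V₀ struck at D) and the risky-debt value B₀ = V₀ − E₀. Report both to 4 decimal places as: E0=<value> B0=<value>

E0=344.3532 B0=248.3996

Apply the equity-as-call identities (strike 525.5124, horizon 5.5562 years):
d₁ = [ln(V₀/D) + (r + σ²/2)T] / (σ√T)
   = [ln(592.7528/525.5124) + (0.0655 + 0.5·0.5070²)·5.5562] / (0.5070·√5.5562)
   = [0.120404 + 1.078039] / 1.195080 = 1.002814
d₂ = d₁ − σ√T = 1.002814 − 1.195080 = -0.192266
N(d₁) = 0.842025,  N(d₂) = 0.423767,  e^(−rT) = 0.694939
E₀ = V₀·N(d₁) − D·e^(−rT)·N(d₂)
   = 592.7528·0.842025 − 525.5124·0.694939·0.423767 = 344.353162
B₀ = V₀ − E₀ = 592.7528 − 344.353162 = 248.399638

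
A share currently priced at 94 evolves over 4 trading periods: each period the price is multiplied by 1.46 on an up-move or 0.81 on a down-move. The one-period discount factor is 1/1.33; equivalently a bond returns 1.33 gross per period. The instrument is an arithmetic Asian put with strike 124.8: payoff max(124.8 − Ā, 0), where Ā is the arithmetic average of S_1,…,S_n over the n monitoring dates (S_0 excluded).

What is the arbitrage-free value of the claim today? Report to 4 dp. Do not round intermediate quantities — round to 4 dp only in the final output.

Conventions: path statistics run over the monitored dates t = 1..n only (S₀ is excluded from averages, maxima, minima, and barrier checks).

Risk-neutral up-probability p* = (R−d)/(u−d) = (1.33−0.81)/(1.46−0.81) = 0.8000; the claim prices as the p*-weighted sum of path payoffs discounted by R^4.
Enumerate all 2^4 = 16 price paths (U = up ×1.46, D = down ×0.81); each path with k up-moves has probability p*^k·(1−p*)^(4−k).
DDDD: Ā=57.0582, payoff=67.7418, prob=0.001600
UDDD: Ā=102.8456, payoff=21.9544, prob=0.006400
DUDD: Ā=87.5706, payoff=37.2294, prob=0.006400
UUDD: Ā=157.8434, payoff=0.0000, prob=0.025600
DDUD: Ā=75.1979, payoff=49.6021, prob=0.006400
UDUD: Ā=135.5419, payoff=0.0000, prob=0.025600
DUUD: Ā=120.2669, payoff=4.5331, prob=0.025600
UUUD: Ā=216.7773, payoff=0.0000, prob=0.102400
DDDU: Ā=65.1760, payoff=59.6240, prob=0.006400
UDDU: Ā=117.4776, payoff=7.3224, prob=0.025600
DUDU: Ā=102.2026, payoff=22.5974, prob=0.025600
UUDU: Ā=184.2171, payoff=0.0000, prob=0.102400
DDUU: Ā=89.8299, payoff=34.9701, prob=0.025600
UDUU: Ā=161.9156, payoff=0.0000, prob=0.102400
DUUU: Ā=146.6406, payoff=0.0000, prob=0.102400
UUUU: Ā=264.3152, payoff=0.0000, prob=0.409600
Price = Σ prob·payoff / R^4 = 2.963438 / 3.129007 = 0.9471

price = 0.9471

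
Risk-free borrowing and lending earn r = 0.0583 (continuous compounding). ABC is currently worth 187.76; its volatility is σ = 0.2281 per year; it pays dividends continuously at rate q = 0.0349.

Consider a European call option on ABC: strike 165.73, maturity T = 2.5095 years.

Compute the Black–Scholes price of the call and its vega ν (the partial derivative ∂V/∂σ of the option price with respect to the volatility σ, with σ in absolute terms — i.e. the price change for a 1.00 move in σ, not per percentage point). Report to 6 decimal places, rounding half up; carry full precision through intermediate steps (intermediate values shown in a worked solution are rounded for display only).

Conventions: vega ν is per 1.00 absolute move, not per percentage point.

price = 39.828451
ν = 85.765685

σ√T = 0.2281·√2.5095 = 0.361342
d₁ = (ln(S/K) + (r−q+σ²/2)T) / (σ√T) = (ln(187.76/165.73) + (0.0583−0.0349+0.2281²/2)·2.5095) / 0.361342 = (0.124805 + 0.124006) / 0.361342 = 0.688574
d₂ = d₁ − σ√T = 0.688574 − 0.361342 = 0.327232
e^{−rT} = 0.863895
e^{−qT} = 0.916144
N(d₁) = 0.754454,  N(d₂) = 0.628254
Call price V = S·e^{−qT}·N(d₁) − K·e^{−rT}·N(d₂) = 129.777642 − 89.949191 = 39.828451
φ(d₁) = (1/√(2π))·e^{−d₁²/2} = 0.314741
ν = S·e^{−qT}·φ(d₁)·√T = 85.765685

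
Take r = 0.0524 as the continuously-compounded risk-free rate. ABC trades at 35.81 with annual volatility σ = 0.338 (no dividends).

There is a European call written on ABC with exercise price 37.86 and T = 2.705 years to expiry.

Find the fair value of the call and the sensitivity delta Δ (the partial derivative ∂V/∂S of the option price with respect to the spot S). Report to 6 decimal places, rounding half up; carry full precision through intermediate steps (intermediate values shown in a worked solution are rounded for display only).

price = 9.081577
Δ = 0.667416

σ√T = 0.338·√2.705 = 0.555905
d₁ = (ln(S/K) + (r+σ²/2)T) / (σ√T) = (ln(35.81/37.86) + (0.0524+0.338²/2)·2.705) / 0.555905 = (-0.055668 + 0.296257) / 0.555905 = 0.432788
d₂ = d₁ − σ√T = 0.432788 − 0.555905 = -0.123116
e^{−rT} = 0.867845
N(d₁) = 0.667416,  N(d₂) = 0.451007
Call price V = S·N(d₁) − K·e^{−rT}·N(d₂) = 23.900157 − 14.818580 = 9.081577
Δ = N(d₁) = 0.667416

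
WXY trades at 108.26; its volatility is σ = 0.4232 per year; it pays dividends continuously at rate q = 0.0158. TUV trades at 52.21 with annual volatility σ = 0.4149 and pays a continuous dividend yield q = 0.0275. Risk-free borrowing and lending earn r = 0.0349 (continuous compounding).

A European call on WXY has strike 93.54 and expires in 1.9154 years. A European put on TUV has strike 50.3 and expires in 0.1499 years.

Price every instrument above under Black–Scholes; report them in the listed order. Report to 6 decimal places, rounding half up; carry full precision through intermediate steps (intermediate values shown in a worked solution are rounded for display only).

price(WXY call K=93.54) = 31.982592
price(TUV put K=50.3) = 2.379571

[WXY call K=93.54]
σ√T = 0.4232·√1.9154 = 0.585700
d₁ = (ln(S/K) + (r−q+σ²/2)T) / (σ√T) = (ln(108.26/93.54) + (0.0349−0.0158+0.4232²/2)·1.9154) / 0.585700 = (0.146147 + 0.208107) / 0.585700 = 0.604837
d₂ = d₁ − σ√T = 0.604837 − 0.585700 = 0.019137
e^{−rT} = 0.935338
e^{−qT} = 0.970190
N(d₁) = 0.727356,  N(d₂) = 0.507634
price = S·e^{−qT}·N(d₁) − K·e^{−rT}·N(d₂) = 76.396250 − 44.413658 = 31.982592
[TUV put K=50.3]
σ√T = 0.4149·√0.1499 = 0.160637
d₁ = (ln(S/K) + (r−q+σ²/2)T) / (σ√T) = (ln(52.21/50.3) + (0.0349−0.0275+0.4149²/2)·0.1499) / 0.160637 = (0.037269 + 0.014011) / 0.160637 = 0.319232
d₂ = d₁ − σ√T = 0.319232 − 0.160637 = 0.158595
e^{−rT} = 0.994782
e^{−qT} = 0.995886
N(−d₁) = 0.374775,  N(−d₂) = 0.436994
price = K·e^{−rT}·N(−d₂) − S·e^{−qT}·N(−d₁) = 21.866100 − 19.486529 = 2.379571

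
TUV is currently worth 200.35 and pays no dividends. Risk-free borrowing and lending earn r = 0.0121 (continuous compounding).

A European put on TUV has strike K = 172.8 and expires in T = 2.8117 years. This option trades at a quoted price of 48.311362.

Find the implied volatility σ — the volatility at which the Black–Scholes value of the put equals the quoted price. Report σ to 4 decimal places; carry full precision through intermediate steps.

At σ = 0.5365 the Black–Scholes value reproduces the quote:
σ√T = 0.5365·√2.8117 = 0.899610
d₁ = (ln(S/K) + (r+σ²/2)T) / (σ√T) = (ln(200.35/172.8) + (0.0121+0.5365²/2)·2.8117) / 0.899610 = (0.147931 + 0.438671) / 0.899610 = 0.652062
d₂ = d₁ − σ√T = 0.652062 − 0.899610 = -0.247548
e^{−rT} = 0.966551
N(−d₁) = 0.257181,  N(−d₂) = 0.597758
V = K·e^{−rT}·N(−d₂) − S·N(−d₁) = 99.837486 − 51.526124 = 48.311362 (equal to the quote); since ∂V/∂σ > 0 for all σ, the implied volatility is unique

sigma = 0.5365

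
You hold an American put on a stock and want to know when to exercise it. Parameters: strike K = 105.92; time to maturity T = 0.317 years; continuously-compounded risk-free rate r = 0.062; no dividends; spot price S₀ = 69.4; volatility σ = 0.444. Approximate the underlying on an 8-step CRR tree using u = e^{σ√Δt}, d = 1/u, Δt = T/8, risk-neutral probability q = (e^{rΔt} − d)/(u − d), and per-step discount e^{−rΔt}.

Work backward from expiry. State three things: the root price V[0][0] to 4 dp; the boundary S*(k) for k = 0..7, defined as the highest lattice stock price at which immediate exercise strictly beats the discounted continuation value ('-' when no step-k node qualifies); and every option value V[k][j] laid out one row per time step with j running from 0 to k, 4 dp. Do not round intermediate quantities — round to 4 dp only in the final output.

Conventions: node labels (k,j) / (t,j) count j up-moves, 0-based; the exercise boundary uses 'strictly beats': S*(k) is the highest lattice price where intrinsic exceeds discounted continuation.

price = 36.5200
boundary = 69.4000 63.5295 69.4000 75.8130 69.4000 75.8130 82.8186 90.4715
tree:
36.5200
42.3905 30.1627
47.7644 36.5200 23.7447
52.6838 42.3905 30.1070 17.2894
57.1870 47.7644 36.5200 23.3172 11.1476
61.3093 52.6838 42.3905 30.1070 16.4180 5.7574
65.0829 57.1870 47.7644 36.5200 23.1014 9.5943 1.8216
68.5373 61.3093 52.6838 42.3905 30.1070 15.4485 3.5933 0.0000
71.6995 65.0829 57.1870 47.7644 36.5200 23.1014 7.0883 0.0000 0.0000

Δt=0.03963  u=1.09241  d=0.91541  q=0.49182  discount=0.99755
step 8 (expiry): payoffs max(K−S,0) = 71.6995 65.0829 57.1870 47.7644 36.5200 23.1014 7.0883 0.0000 0.0000
step 7: (k=7,j=0): S=37.3827, K−S=68.5373, hold=68.2774 ⇒ V=68.5373 exercise | (k=7,j=1): S=44.6107, K−S=61.3093, hold=61.0494 ⇒ V=61.3093 exercise | (k=7,j=2): S=53.2362, K−S=52.6838, hold=52.4239 ⇒ V=52.6838 exercise | (k=7,j=3): S=63.5295, K−S=42.3905, hold=42.1306 ⇒ V=42.3905 exercise | (k=7,j=4): S=75.8130, K−S=30.1070, hold=29.8471 ⇒ V=30.1070 exercise | (k=7,j=5): S=90.4715, K−S=15.4485, hold=15.1886 ⇒ V=15.4485 exercise | (k=7,j=6): S=107.9643, K−S=0.0000, hold=3.5933 ⇒ V=3.5933 continue | (k=7,j=7): S=128.8393, K−S=0.0000, hold=0.0000 ⇒ V=0.0000 continue  boundary S*=90.4715
step 6: (k=6,j=0): S=40.8371, K−S=65.0829, hold=64.8230 ⇒ V=65.0829 exercise | (k=6,j=1): S=48.7330, K−S=57.1870, hold=56.9271 ⇒ V=57.1870 exercise | (k=6,j=2): S=58.1556, K−S=47.7644, hold=47.5045 ⇒ V=47.7644 exercise | (k=6,j=3): S=69.4000, K−S=36.5200, hold=36.2601 ⇒ V=36.5200 exercise | (k=6,j=4): S=82.8186, K−S=23.1014, hold=22.8415 ⇒ V=23.1014 exercise | (k=6,j=5): S=98.8317, K−S=7.0883, hold=9.5943 ⇒ V=9.5943 continue | (k=6,j=6): S=117.9409, K−S=0.0000, hold=1.8216 ⇒ V=1.8216 continue  boundary S*=82.8186
step 5: (k=5,j=0): S=44.6107, K−S=61.3093, hold=61.0494 ⇒ V=61.3093 exercise | (k=5,j=1): S=53.2362, K−S=52.6838, hold=52.4239 ⇒ V=52.6838 exercise | (k=5,j=2): S=63.5295, K−S=42.3905, hold=42.1306 ⇒ V=42.3905 exercise | (k=5,j=3): S=75.8130, K−S=30.1070, hold=29.8471 ⇒ V=30.1070 exercise | (k=5,j=4): S=90.4715, K−S=15.4485, hold=16.4180 ⇒ V=16.4180 continue | (k=5,j=5): S=107.9643, K−S=0.0000, hold=5.7574 ⇒ V=5.7574 continue  boundary S*=75.8130
step 4: (k=4,j=0): S=48.7330, K−S=57.1870, hold=56.9271 ⇒ V=57.1870 exercise | (k=4,j=1): S=58.1556, K−S=47.7644, hold=47.5045 ⇒ V=47.7644 exercise | (k=4,j=2): S=69.4000, K−S=36.5200, hold=36.2601 ⇒ V=36.5200 exercise | (k=4,j=3): S=82.8186, K−S=23.1014, hold=23.3172 ⇒ V=23.3172 continue | (k=4,j=4): S=98.8317, K−S=7.0883, hold=11.1476 ⇒ V=11.1476 continue  boundary S*=69.4000
step 3: (k=3,j=0): S=53.2362, K−S=52.6838, hold=52.4239 ⇒ V=52.6838 exercise | (k=3,j=1): S=63.5295, K−S=42.3905, hold=42.1306 ⇒ V=42.3905 exercise | (k=3,j=2): S=75.8130, K−S=30.1070, hold=29.9530 ⇒ V=30.1070 exercise | (k=3,j=3): S=90.4715, K−S=15.4485, hold=17.2894 ⇒ V=17.2894 continue  boundary S*=75.8130
step 2: (k=2,j=0): S=58.1556, K−S=47.7644, hold=47.5045 ⇒ V=47.7644 exercise | (k=2,j=1): S=69.4000, K−S=36.5200, hold=36.2601 ⇒ V=36.5200 exercise | (k=2,j=2): S=82.8186, K−S=23.1014, hold=23.7447 ⇒ V=23.7447 continue  boundary S*=69.4000
step 1: (k=1,j=0): S=63.5295, K−S=42.3905, hold=42.1306 ⇒ V=42.3905 exercise | (k=1,j=1): S=75.8130, K−S=30.1070, hold=30.1627 ⇒ V=30.1627 continue  boundary S*=63.5295
step 0: (k=0,j=0): S=69.4000, K−S=36.5200, hold=36.2874 ⇒ V=36.5200 exercise  boundary S*=69.4000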